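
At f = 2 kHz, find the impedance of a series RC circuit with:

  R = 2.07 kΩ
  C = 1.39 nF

Step 1 — Angular frequency: ω = 2π·f = 2π·2000 = 1.257e+04 rad/s.
Step 2 — Component impedances:
  R: Z = R = 2070 Ω
  C: Z = 1/(jωC) = -j/(ω·C) = 0 - j5.725e+04 Ω
Step 3 — Series combination: Z_total = R + C = 2070 - j5.725e+04 Ω = 5.729e+04∠-87.9° Ω.

Z = 2070 - j5.725e+04 Ω = 5.729e+04∠-87.9° Ω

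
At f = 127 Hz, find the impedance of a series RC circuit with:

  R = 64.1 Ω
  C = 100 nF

Step 1 — Angular frequency: ω = 2π·f = 2π·127 = 798 rad/s.
Step 2 — Component impedances:
  R: Z = R = 64.1 Ω
  C: Z = 1/(jωC) = -j/(ω·C) = 0 - j1.253e+04 Ω
Step 3 — Series combination: Z_total = R + C = 64.1 - j1.253e+04 Ω = 1.253e+04∠-89.7° Ω.

Z = 64.1 - j1.253e+04 Ω = 1.253e+04∠-89.7° Ω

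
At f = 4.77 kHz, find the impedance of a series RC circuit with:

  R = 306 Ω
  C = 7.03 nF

Step 1 — Angular frequency: ω = 2π·f = 2π·4770 = 2.997e+04 rad/s.
Step 2 — Component impedances:
  R: Z = R = 306 Ω
  C: Z = 1/(jωC) = -j/(ω·C) = 0 - j4746 Ω
Step 3 — Series combination: Z_total = R + C = 306 - j4746 Ω = 4756∠-86.3° Ω.

Z = 306 - j4746 Ω = 4756∠-86.3° Ω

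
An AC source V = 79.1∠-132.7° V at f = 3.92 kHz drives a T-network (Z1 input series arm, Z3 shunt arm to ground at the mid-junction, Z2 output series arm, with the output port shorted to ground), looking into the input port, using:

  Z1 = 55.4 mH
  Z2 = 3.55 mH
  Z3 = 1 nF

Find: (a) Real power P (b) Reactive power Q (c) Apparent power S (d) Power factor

Step 1 — Angular frequency: ω = 2π·f = 2π·3920 = 2.463e+04 rad/s.
Step 2 — Component impedances:
  Z1: Z = jωL = j·2.463e+04·0.0554 = 0 + j1365 Ω
  Z2: Z = jωL = j·2.463e+04·0.00355 = 0 + j87.44 Ω
  Z3: Z = 1/(jωC) = -j/(ω·C) = 0 - j4.06e+04 Ω
Step 3 — With the output port shorted to ground, the output series arm Z2 runs from the junction to ground; the shunt arm Z3 also runs from the junction to ground. They appear in parallel: Z3 || Z2 = 0 + j87.63 Ω.
Step 4 — Series with input arm Z1: Z_in = Z1 + (Z3 || Z2) = 0 + j1452 Ω = 1452∠90.0° Ω.
Step 5 — Source phasor: V = 79.1∠-132.7° V = -53.64 - j58.13 V.
Step 6 — Current: I = V / Z = -0.04003 + j0.03694 A = 0.05447∠137.3° A.
Step 7 — Complex power: S = V·I* = 0 + j4.309 VA.
Step 8 — Real power: P = Re(S) = 0 W.
Step 9 — Reactive power: Q = Im(S) = 4.309 VAR.
Step 10 — Apparent power: |S| = 4.309 VA.
Step 11 — Power factor: PF = P/|S| = 0 (lagging).

(a) P = 0 W  (b) Q = 4.309 VAR  (c) S = 4.309 VA  (d) PF = 0 (lagging)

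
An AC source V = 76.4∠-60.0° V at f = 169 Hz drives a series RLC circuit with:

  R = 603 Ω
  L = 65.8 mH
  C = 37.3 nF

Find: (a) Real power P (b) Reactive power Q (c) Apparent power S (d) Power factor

Step 1 — Angular frequency: ω = 2π·f = 2π·169 = 1062 rad/s.
Step 2 — Component impedances:
  R: Z = R = 603 Ω
  L: Z = jωL = j·1062·0.0658 = 0 + j69.87 Ω
  C: Z = 1/(jωC) = -j/(ω·C) = 0 - j2.525e+04 Ω
Step 3 — Series combination: Z_total = R + L + C = 603 - j2.518e+04 Ω = 2.519e+04∠-88.6° Ω.
Step 4 — Source phasor: V = 76.4∠-60.0° V = 38.2 - j66.16 V.
Step 5 — Current: I = V / Z = 0.002663 + j0.001453 A = 0.003034∠28.6° A.
Step 6 — Complex power: S = V·I* = 0.005549 - j0.2317 VA.
Step 7 — Real power: P = Re(S) = 0.005549 W.
Step 8 — Reactive power: Q = Im(S) = -0.2317 VAR.
Step 9 — Apparent power: |S| = 0.2318 VA.
Step 10 — Power factor: PF = P/|S| = 0.02394 (leading).

(a) P = 0.005549 W  (b) Q = -0.2317 VAR  (c) S = 0.2318 VA  (d) PF = 0.02394 (leading)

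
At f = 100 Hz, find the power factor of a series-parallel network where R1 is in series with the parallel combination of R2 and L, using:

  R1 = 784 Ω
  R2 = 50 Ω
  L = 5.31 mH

Step 1 — Angular frequency: ω = 2π·f = 2π·100 = 628.3 rad/s.
Step 2 — Component impedances:
  R1: Z = R = 784 Ω
  R2: Z = R = 50 Ω
  L: Z = jωL = j·628.3·0.00531 = 0 + j3.336 Ω
Step 3 — Parallel branch: R2 || L = 1/(1/R2 + 1/L) = 0.2216 + j3.322 Ω.
Step 4 — Series with R1: Z_total = R1 + (R2 || L) = 784.2 + j3.322 Ω = 784.2∠0.2° Ω.
Step 5 — Power factor: PF = cos(φ) = Re(Z)/|Z| = 784.2/784.2 = 1.
Step 6 — Type: Im(Z) = 3.322 ⇒ lagging (phase φ = 0.2°).

PF = 1 (lagging, φ = 0.2°)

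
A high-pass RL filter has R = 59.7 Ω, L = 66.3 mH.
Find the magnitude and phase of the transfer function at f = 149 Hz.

Step 1 — Angular frequency: ω = 2π·149 = 936.2 rad/s.
Step 2 — Transfer function: H(jω) = jωL/(R + jωL).
Step 3 — Numerator jωL = j·62.07; denominator R + jωL = 59.7 + j62.07.
Step 4 — H = 0.5195 + j0.4996.
Step 5 — Magnitude: |H| = 0.7207 (-2.8 dB); phase: φ = 43.9°.

|H| = 0.7207 (-2.8 dB), φ = 43.9°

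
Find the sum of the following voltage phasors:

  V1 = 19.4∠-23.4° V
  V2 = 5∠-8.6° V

Step 1 — Convert each phasor to rectangular form:
  V1 = 19.4·(cos(-23.4°) + j·sin(-23.4°)) = 17.8 - j7.705 V
  V2 = 5·(cos(-8.6°) + j·sin(-8.6°)) = 4.944 - j0.7477 V
Step 2 — Sum components: V_total = 22.75 - j8.452 V.
Step 3 — Convert to polar: |V_total| = 24.27 V, ∠V_total = -20.4°.

V_total = 24.27∠-20.4° V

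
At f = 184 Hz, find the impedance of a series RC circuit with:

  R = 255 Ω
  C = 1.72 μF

Step 1 — Angular frequency: ω = 2π·f = 2π·184 = 1156 rad/s.
Step 2 — Component impedances:
  R: Z = R = 255 Ω
  C: Z = 1/(jωC) = -j/(ω·C) = 0 - j502.9 Ω
Step 3 — Series combination: Z_total = R + C = 255 - j502.9 Ω = 563.8∠-63.1° Ω.

Z = 255 - j502.9 Ω = 563.8∠-63.1° Ω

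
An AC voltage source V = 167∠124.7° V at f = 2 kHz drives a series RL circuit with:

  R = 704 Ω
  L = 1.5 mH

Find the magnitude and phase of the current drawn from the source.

Step 1 — Angular frequency: ω = 2π·f = 2π·2000 = 1.257e+04 rad/s.
Step 2 — Component impedances:
  R: Z = R = 704 Ω
  L: Z = jωL = j·1.257e+04·0.0015 = 0 + j18.85 Ω
Step 3 — Series combination: Z_total = R + L = 704 + j18.85 Ω = 704.3∠1.5° Ω.
Step 4 — Source phasor: V = 167∠124.7° V = -95.07 + j137.3 V.
Step 5 — Ohm's law: I = V / Z_total = (-95.07 + j137.3) / (704 + j18.85) = -0.1297 + j0.1985 A.
Step 6 — Convert to polar: |I| = 0.2371 A, ∠I = 123.2°.

I = 0.2371∠123.2° A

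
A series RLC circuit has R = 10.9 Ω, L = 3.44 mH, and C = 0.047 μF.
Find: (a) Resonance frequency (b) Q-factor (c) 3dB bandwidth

Step 1 — Resonance: ω₀ = 1/√(LC) = 1/√(0.00344·4.7e-08) = 7.865e+04 rad/s.
Step 2 — f₀ = ω₀/(2π) = 1.252e+04 Hz.
Step 3 — Series Q: Q = ω₀L/R = 7.865e+04·0.00344/10.9 = 24.82.
Step 4 — Bandwidth: Δω = ω₀/Q = 3169 rad/s; BW = Δω/(2π) = 504.3 Hz.

(a) f₀ = 1.252e+04 Hz  (b) Q = 24.82  (c) BW = 504.3 Hz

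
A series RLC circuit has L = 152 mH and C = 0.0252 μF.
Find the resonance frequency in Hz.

Step 1 — Resonance condition Im(Z)=0 gives ω₀ = 1/√(LC).
Step 2 — ω₀ = 1/√(0.152·2.52e-08) = 1.616e+04 rad/s.
Step 3 — f₀ = ω₀/(2π) = 2572 Hz.

f₀ = 2572 Hz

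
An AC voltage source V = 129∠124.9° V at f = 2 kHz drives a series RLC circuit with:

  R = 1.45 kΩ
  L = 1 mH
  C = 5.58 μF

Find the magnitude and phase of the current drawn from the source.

Step 1 — Angular frequency: ω = 2π·f = 2π·2000 = 1.257e+04 rad/s.
Step 2 — Component impedances:
  R: Z = R = 1450 Ω
  L: Z = jωL = j·1.257e+04·0.001 = 0 + j12.57 Ω
  C: Z = 1/(jωC) = -j/(ω·C) = 0 - j14.26 Ω
Step 3 — Series combination: Z_total = R + L + C = 1450 - j1.695 Ω = 1450∠-0.1° Ω.
Step 4 — Source phasor: V = 129∠124.9° V = -73.81 + j105.8 V.
Step 5 — Ohm's law: I = V / Z_total = (-73.81 + j105.8) / (1450 - j1.695) = -0.05099 + j0.07291 A.
Step 6 — Convert to polar: |I| = 0.08897 A, ∠I = 125.0°.

I = 0.08897∠125.0° A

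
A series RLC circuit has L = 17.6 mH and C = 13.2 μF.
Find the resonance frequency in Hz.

Step 1 — Resonance condition Im(Z)=0 gives ω₀ = 1/√(LC).
Step 2 — ω₀ = 1/√(0.0176·1.32e-05) = 2075 rad/s.
Step 3 — f₀ = ω₀/(2π) = 330.2 Hz.

f₀ = 330.2 Hz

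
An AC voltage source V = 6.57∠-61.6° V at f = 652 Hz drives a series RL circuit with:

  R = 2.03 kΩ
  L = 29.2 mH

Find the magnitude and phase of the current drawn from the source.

Step 1 — Angular frequency: ω = 2π·f = 2π·652 = 4097 rad/s.
Step 2 — Component impedances:
  R: Z = R = 2030 Ω
  L: Z = jωL = j·4097·0.0292 = 0 + j119.6 Ω
Step 3 — Series combination: Z_total = R + L = 2030 + j119.6 Ω = 2034∠3.4° Ω.
Step 4 — Source phasor: V = 6.57∠-61.6° V = 3.125 - j5.779 V.
Step 5 — Ohm's law: I = V / Z_total = (3.125 - j5.779) / (2030 + j119.6) = 0.001367 - j0.002927 A.
Step 6 — Convert to polar: |I| = 0.003231 A, ∠I = -65.0°.

I = 0.003231∠-65.0° A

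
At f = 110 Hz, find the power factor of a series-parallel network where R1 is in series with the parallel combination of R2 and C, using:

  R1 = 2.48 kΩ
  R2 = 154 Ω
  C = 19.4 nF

Step 1 — Angular frequency: ω = 2π·f = 2π·110 = 691.2 rad/s.
Step 2 — Component impedances:
  R1: Z = R = 2480 Ω
  R2: Z = R = 154 Ω
  C: Z = 1/(jωC) = -j/(ω·C) = 0 - j7.458e+04 Ω
Step 3 — Parallel branch: R2 || C = 1/(1/R2 + 1/C) = 154 - j0.318 Ω.
Step 4 — Series with R1: Z_total = R1 + (R2 || C) = 2634 - j0.318 Ω = 2634∠-0.0° Ω.
Step 5 — Power factor: PF = cos(φ) = Re(Z)/|Z| = 2634/2634 = 1.
Step 6 — Type: Im(Z) = -0.318 ⇒ leading (phase φ = -0.0°).

PF = 1 (leading, φ = -0.0°)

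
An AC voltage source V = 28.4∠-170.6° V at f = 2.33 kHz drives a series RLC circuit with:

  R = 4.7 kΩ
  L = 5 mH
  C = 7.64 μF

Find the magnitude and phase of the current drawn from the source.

Step 1 — Angular frequency: ω = 2π·f = 2π·2330 = 1.464e+04 rad/s.
Step 2 — Component impedances:
  R: Z = R = 4700 Ω
  L: Z = jωL = j·1.464e+04·0.005 = 0 + j73.2 Ω
  C: Z = 1/(jωC) = -j/(ω·C) = 0 - j8.941 Ω
Step 3 — Series combination: Z_total = R + L + C = 4700 + j64.26 Ω = 4700∠0.8° Ω.
Step 4 — Source phasor: V = 28.4∠-170.6° V = -28.02 - j4.638 V.
Step 5 — Ohm's law: I = V / Z_total = (-28.02 - j4.638) / (4700 + j64.26) = -0.005974 - j0.0009052 A.
Step 6 — Convert to polar: |I| = 0.006042 A, ∠I = -171.4°.

I = 0.006042∠-171.4° A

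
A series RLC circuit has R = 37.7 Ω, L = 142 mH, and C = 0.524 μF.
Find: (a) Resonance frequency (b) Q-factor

Step 1 — Resonance condition Im(Z)=0 gives ω₀ = 1/√(LC).
Step 2 — ω₀ = 1/√(0.142·5.24e-07) = 3666 rad/s.
Step 3 — f₀ = ω₀/(2π) = 583.5 Hz.
Step 4 — Series Q: Q = ω₀L/R = 3666·0.142/37.7 = 13.81.

(a) f₀ = 583.5 Hz  (b) Q = 13.81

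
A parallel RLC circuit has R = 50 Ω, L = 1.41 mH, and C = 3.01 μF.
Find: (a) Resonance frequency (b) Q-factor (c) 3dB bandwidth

Step 1 — Resonance: ω₀ = 1/√(LC) = 1/√(0.00141·3.01e-06) = 1.535e+04 rad/s.
Step 2 — f₀ = ω₀/(2π) = 2443 Hz.
Step 3 — Parallel Q: Q = R/(ω₀L) = 50/(1.535e+04·0.00141) = 2.31.
Step 4 — Bandwidth: Δω = ω₀/Q = 6645 rad/s; BW = Δω/(2π) = 1058 Hz.

(a) f₀ = 2443 Hz  (b) Q = 2.31  (c) BW = 1058 Hz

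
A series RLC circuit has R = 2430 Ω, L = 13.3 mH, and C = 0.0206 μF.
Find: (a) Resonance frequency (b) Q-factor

Step 1 — Resonance condition Im(Z)=0 gives ω₀ = 1/√(LC).
Step 2 — ω₀ = 1/√(0.0133·2.06e-08) = 6.041e+04 rad/s.
Step 3 — f₀ = ω₀/(2π) = 9615 Hz.
Step 4 — Series Q: Q = ω₀L/R = 6.041e+04·0.0133/2430 = 0.3307.

(a) f₀ = 9615 Hz  (b) Q = 0.3307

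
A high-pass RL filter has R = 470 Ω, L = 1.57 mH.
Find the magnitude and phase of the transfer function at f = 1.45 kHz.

Step 1 — Angular frequency: ω = 2π·1450 = 9111 rad/s.
Step 2 — Transfer function: H(jω) = jωL/(R + jωL).
Step 3 — Numerator jωL = j·14.3; denominator R + jωL = 470 + j14.3.
Step 4 — H = 0.0009253 + j0.03041.
Step 5 — Magnitude: |H| = 0.03042 (-30.3 dB); phase: φ = 88.3°.

|H| = 0.03042 (-30.3 dB), φ = 88.3°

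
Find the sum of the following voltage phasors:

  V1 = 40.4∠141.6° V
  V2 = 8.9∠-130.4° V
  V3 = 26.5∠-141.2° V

Step 1 — Convert each phasor to rectangular form:
  V1 = 40.4·(cos(141.6°) + j·sin(141.6°)) = -31.66 + j25.09 V
  V2 = 8.9·(cos(-130.4°) + j·sin(-130.4°)) = -5.768 - j6.778 V
  V3 = 26.5·(cos(-141.2°) + j·sin(-141.2°)) = -20.65 - j16.61 V
Step 2 — Sum components: V_total = -58.08 + j1.712 V.
Step 3 — Convert to polar: |V_total| = 58.11 V, ∠V_total = 178.3°.

V_total = 58.11∠178.3° V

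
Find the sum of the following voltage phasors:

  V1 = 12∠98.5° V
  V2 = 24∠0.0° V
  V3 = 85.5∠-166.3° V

Step 1 — Convert each phasor to rectangular form:
  V1 = 12·(cos(98.5°) + j·sin(98.5°)) = -1.774 + j11.87 V
  V2 = 24·(cos(0.0°) + j·sin(0.0°)) = 24 V
  V3 = 85.5·(cos(-166.3°) + j·sin(-166.3°)) = -83.07 - j20.25 V
Step 2 — Sum components: V_total = -60.84 - j8.381 V.
Step 3 — Convert to polar: |V_total| = 61.42 V, ∠V_total = -172.2°.

V_total = 61.42∠-172.2° V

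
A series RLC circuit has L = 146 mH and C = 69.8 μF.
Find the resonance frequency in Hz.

Step 1 — Resonance condition Im(Z)=0 gives ω₀ = 1/√(LC).
Step 2 — ω₀ = 1/√(0.146·6.98e-05) = 313.3 rad/s.
Step 3 — f₀ = ω₀/(2π) = 49.86 Hz.

f₀ = 49.86 Hz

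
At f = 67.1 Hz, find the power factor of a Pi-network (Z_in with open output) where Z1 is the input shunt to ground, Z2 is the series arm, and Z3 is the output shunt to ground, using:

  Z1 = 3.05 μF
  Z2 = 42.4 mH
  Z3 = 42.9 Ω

Step 1 — Angular frequency: ω = 2π·f = 2π·67.1 = 421.6 rad/s.
Step 2 — Component impedances:
  Z1: Z = 1/(jωC) = -j/(ω·C) = 0 - j777.7 Ω
  Z2: Z = jωL = j·421.6·0.0424 = 0 + j17.88 Ω
  Z3: Z = R = 42.9 Ω
Step 3 — With open output, the series arm Z2 and the output shunt Z3 appear in series to ground: Z2 + Z3 = 42.9 + j17.88 Ω.
Step 4 — Parallel with input shunt Z1: Z_in = Z1 || (Z2 + Z3) = 44.8 + j15.77 Ω = 47.49∠19.4° Ω.
Step 5 — Power factor: PF = cos(φ) = Re(Z)/|Z| = 44.8/47.493 = 0.9433.
Step 6 — Type: Im(Z) = 15.77 ⇒ lagging (phase φ = 19.4°).

PF = 0.9433 (lagging, φ = 19.4°)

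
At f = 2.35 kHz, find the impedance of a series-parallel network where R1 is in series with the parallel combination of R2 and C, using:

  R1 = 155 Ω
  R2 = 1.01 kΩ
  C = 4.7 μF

Step 1 — Angular frequency: ω = 2π·f = 2π·2350 = 1.477e+04 rad/s.
Step 2 — Component impedances:
  R1: Z = R = 155 Ω
  R2: Z = R = 1010 Ω
  C: Z = 1/(jωC) = -j/(ω·C) = 0 - j14.41 Ω
Step 3 — Parallel branch: R2 || C = 1/(1/R2 + 1/C) = 0.2055 - j14.41 Ω.
Step 4 — Series with R1: Z_total = R1 + (R2 || C) = 155.2 - j14.41 Ω = 155.9∠-5.3° Ω.

Z = 155.2 - j14.41 Ω = 155.9∠-5.3° Ω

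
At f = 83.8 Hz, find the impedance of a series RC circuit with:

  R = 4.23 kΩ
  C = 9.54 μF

Step 1 — Angular frequency: ω = 2π·f = 2π·83.8 = 526.5 rad/s.
Step 2 — Component impedances:
  R: Z = R = 4230 Ω
  C: Z = 1/(jωC) = -j/(ω·C) = 0 - j199.1 Ω
Step 3 — Series combination: Z_total = R + C = 4230 - j199.1 Ω = 4235∠-2.7° Ω.

Z = 4230 - j199.1 Ω = 4235∠-2.7° Ω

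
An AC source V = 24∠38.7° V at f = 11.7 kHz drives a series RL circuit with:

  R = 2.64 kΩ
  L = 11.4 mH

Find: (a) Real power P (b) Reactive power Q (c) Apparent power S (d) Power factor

Step 1 — Angular frequency: ω = 2π·f = 2π·1.17e+04 = 7.351e+04 rad/s.
Step 2 — Component impedances:
  R: Z = R = 2640 Ω
  L: Z = jωL = j·7.351e+04·0.0114 = 0 + j838.1 Ω
Step 3 — Series combination: Z_total = R + L = 2640 + j838.1 Ω = 2770∠17.6° Ω.
Step 4 — Source phasor: V = 24∠38.7° V = 18.73 + j15.01 V.
Step 5 — Current: I = V / Z = 0.008085 + j0.003118 A = 0.008665∠21.1° A.
Step 6 — Complex power: S = V·I* = 0.1982 + j0.06292 VA.
Step 7 — Real power: P = Re(S) = 0.1982 W.
Step 8 — Reactive power: Q = Im(S) = 0.06292 VAR.
Step 9 — Apparent power: |S| = 0.208 VA.
Step 10 — Power factor: PF = P/|S| = 0.9531 (lagging).

(a) P = 0.1982 W  (b) Q = 0.06292 VAR  (c) S = 0.208 VA  (d) PF = 0.9531 (lagging)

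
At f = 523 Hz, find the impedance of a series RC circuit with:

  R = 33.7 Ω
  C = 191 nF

Step 1 — Angular frequency: ω = 2π·f = 2π·523 = 3286 rad/s.
Step 2 — Component impedances:
  R: Z = R = 33.7 Ω
  C: Z = 1/(jωC) = -j/(ω·C) = 0 - j1593 Ω
Step 3 — Series combination: Z_total = R + C = 33.7 - j1593 Ω = 1594∠-88.8° Ω.

Z = 33.7 - j1593 Ω = 1594∠-88.8° Ω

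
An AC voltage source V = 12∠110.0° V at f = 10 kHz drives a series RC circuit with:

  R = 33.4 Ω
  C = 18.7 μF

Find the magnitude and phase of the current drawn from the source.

Step 1 — Angular frequency: ω = 2π·f = 2π·1e+04 = 6.283e+04 rad/s.
Step 2 — Component impedances:
  R: Z = R = 33.4 Ω
  C: Z = 1/(jωC) = -j/(ω·C) = 0 - j0.8511 Ω
Step 3 — Series combination: Z_total = R + C = 33.4 - j0.8511 Ω = 33.41∠-1.5° Ω.
Step 4 — Source phasor: V = 12∠110.0° V = -4.104 + j11.28 V.
Step 5 — Ohm's law: I = V / Z_total = (-4.104 + j11.28) / (33.4 - j0.8511) = -0.1314 + j0.3343 A.
Step 6 — Convert to polar: |I| = 0.3592 A, ∠I = 111.5°.

I = 0.3592∠111.5° A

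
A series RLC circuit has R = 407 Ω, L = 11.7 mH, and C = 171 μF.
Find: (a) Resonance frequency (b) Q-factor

Step 1 — Resonance condition Im(Z)=0 gives ω₀ = 1/√(LC).
Step 2 — ω₀ = 1/√(0.0117·0.000171) = 707 rad/s.
Step 3 — f₀ = ω₀/(2π) = 112.5 Hz.
Step 4 — Series Q: Q = ω₀L/R = 707·0.0117/407 = 0.02032.

(a) f₀ = 112.5 Hz  (b) Q = 0.02032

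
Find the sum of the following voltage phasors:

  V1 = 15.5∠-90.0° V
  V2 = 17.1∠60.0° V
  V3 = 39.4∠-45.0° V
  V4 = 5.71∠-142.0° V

Step 1 — Convert each phasor to rectangular form:
  V1 = 15.5·(cos(-90.0°) + j·sin(-90.0°)) = 0 - j15.5 V
  V2 = 17.1·(cos(60.0°) + j·sin(60.0°)) = 8.55 + j14.81 V
  V3 = 39.4·(cos(-45.0°) + j·sin(-45.0°)) = 27.86 - j27.86 V
  V4 = 5.71·(cos(-142.0°) + j·sin(-142.0°)) = -4.5 - j3.515 V
Step 2 — Sum components: V_total = 31.91 - j32.07 V.
Step 3 — Convert to polar: |V_total| = 45.24 V, ∠V_total = -45.1°.

V_total = 45.24∠-45.1° V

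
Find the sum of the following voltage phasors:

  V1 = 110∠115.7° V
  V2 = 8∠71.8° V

Step 1 — Convert each phasor to rectangular form:
  V1 = 110·(cos(115.7°) + j·sin(115.7°)) = -47.7 + j99.12 V
  V2 = 8·(cos(71.8°) + j·sin(71.8°)) = 2.499 + j7.6 V
Step 2 — Sum components: V_total = -45.2 + j106.7 V.
Step 3 — Convert to polar: |V_total| = 115.9 V, ∠V_total = 113.0°.

V_total = 115.9∠113.0° V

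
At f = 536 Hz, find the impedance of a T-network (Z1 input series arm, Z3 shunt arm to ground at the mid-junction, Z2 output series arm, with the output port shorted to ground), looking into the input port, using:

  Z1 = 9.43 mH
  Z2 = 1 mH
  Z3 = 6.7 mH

Step 1 — Angular frequency: ω = 2π·f = 2π·536 = 3368 rad/s.
Step 2 — Component impedances:
  Z1: Z = jωL = j·3368·0.00943 = 0 + j31.76 Ω
  Z2: Z = jωL = j·3368·0.001 = 0 + j3.368 Ω
  Z3: Z = jωL = j·3368·0.0067 = 0 + j22.56 Ω
Step 3 — With the output port shorted to ground, the output series arm Z2 runs from the junction to ground; the shunt arm Z3 also runs from the junction to ground. They appear in parallel: Z3 || Z2 = 0 + j2.93 Ω.
Step 4 — Series with input arm Z1: Z_in = Z1 + (Z3 || Z2) = 0 + j34.69 Ω = 34.69∠90.0° Ω.

Z = 0 + j34.69 Ω = 34.69∠90.0° Ω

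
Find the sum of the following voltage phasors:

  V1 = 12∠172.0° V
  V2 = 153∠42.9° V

Step 1 — Convert each phasor to rectangular form:
  V1 = 12·(cos(172.0°) + j·sin(172.0°)) = -11.88 + j1.67 V
  V2 = 153·(cos(42.9°) + j·sin(42.9°)) = 112.1 + j104.2 V
Step 2 — Sum components: V_total = 100.2 + j105.8 V.
Step 3 — Convert to polar: |V_total| = 145.7 V, ∠V_total = 46.6°.

V_total = 145.7∠46.6° V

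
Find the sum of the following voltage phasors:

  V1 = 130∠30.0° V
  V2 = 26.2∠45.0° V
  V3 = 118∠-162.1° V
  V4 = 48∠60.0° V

Step 1 — Convert each phasor to rectangular form:
  V1 = 130·(cos(30.0°) + j·sin(30.0°)) = 112.6 + j65 V
  V2 = 26.2·(cos(45.0°) + j·sin(45.0°)) = 18.53 + j18.53 V
  V3 = 118·(cos(-162.1°) + j·sin(-162.1°)) = -112.3 - j36.27 V
  V4 = 48·(cos(60.0°) + j·sin(60.0°)) = 24 + j41.57 V
Step 2 — Sum components: V_total = 42.82 + j88.83 V.
Step 3 — Convert to polar: |V_total| = 98.61 V, ∠V_total = 64.3°.

V_total = 98.61∠64.3° V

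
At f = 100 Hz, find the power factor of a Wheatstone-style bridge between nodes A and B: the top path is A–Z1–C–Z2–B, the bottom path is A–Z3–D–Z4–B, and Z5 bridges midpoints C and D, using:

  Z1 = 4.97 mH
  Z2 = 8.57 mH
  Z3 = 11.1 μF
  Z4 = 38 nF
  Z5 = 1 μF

Step 1 — Angular frequency: ω = 2π·f = 2π·100 = 628.3 rad/s.
Step 2 — Component impedances:
  Z1: Z = jωL = j·628.3·0.00497 = 0 + j3.123 Ω
  Z2: Z = jωL = j·628.3·0.00857 = 0 + j5.385 Ω
  Z3: Z = 1/(jωC) = -j/(ω·C) = 0 - j143.4 Ω
  Z4: Z = 1/(jωC) = -j/(ω·C) = 0 - j4.188e+04 Ω
  Z5: Z = 1/(jωC) = -j/(ω·C) = 0 - j1592 Ω
Step 3 — Bridge requires nodal analysis (the Z5 bridge couples midpoints C and D, so the two paths cannot be reduced to a simple series/parallel combination). Setting node B to ground and injecting 1 A at node A, the 3-node admittance system at A, C, D solves to V_A = Z_AB = 0 + j8.515 Ω = 8.515∠90.0° Ω.
Step 4 — Power factor: PF = cos(φ) = Re(Z)/|Z| = 0/8.515 = 0.
Step 5 — Type: Im(Z) = 8.515 ⇒ lagging (phase φ = 90.0°).

PF = 0 (lagging, φ = 90.0°)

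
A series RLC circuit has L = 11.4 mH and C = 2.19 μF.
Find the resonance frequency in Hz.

Step 1 — Resonance condition Im(Z)=0 gives ω₀ = 1/√(LC).
Step 2 — ω₀ = 1/√(0.0114·2.19e-06) = 6329 rad/s.
Step 3 — f₀ = ω₀/(2π) = 1007 Hz.

f₀ = 1007 Hz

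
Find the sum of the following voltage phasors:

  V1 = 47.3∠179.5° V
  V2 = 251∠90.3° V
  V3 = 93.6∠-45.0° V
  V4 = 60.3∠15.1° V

Step 1 — Convert each phasor to rectangular form:
  V1 = 47.3·(cos(179.5°) + j·sin(179.5°)) = -47.3 + j0.4128 V
  V2 = 251·(cos(90.3°) + j·sin(90.3°)) = -1.314 + j251 V
  V3 = 93.6·(cos(-45.0°) + j·sin(-45.0°)) = 66.19 - j66.19 V
  V4 = 60.3·(cos(15.1°) + j·sin(15.1°)) = 58.22 + j15.71 V
Step 2 — Sum components: V_total = 75.79 + j200.9 V.
Step 3 — Convert to polar: |V_total| = 214.8 V, ∠V_total = 69.3°.

V_total = 214.8∠69.3° V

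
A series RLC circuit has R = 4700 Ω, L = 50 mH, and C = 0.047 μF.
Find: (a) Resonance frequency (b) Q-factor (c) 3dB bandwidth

Step 1 — Resonance: ω₀ = 1/√(LC) = 1/√(0.05·4.7e-08) = 2.063e+04 rad/s.
Step 2 — f₀ = ω₀/(2π) = 3283 Hz.
Step 3 — Series Q: Q = ω₀L/R = 2.063e+04·0.05/4700 = 0.2195.
Step 4 — Bandwidth: Δω = ω₀/Q = 9.4e+04 rad/s; BW = Δω/(2π) = 1.496e+04 Hz.

(a) f₀ = 3283 Hz  (b) Q = 0.2195  (c) BW = 1.496e+04 Hz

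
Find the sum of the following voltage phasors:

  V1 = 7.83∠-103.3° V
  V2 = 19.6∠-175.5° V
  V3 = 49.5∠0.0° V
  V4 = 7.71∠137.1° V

Step 1 — Convert each phasor to rectangular form:
  V1 = 7.83·(cos(-103.3°) + j·sin(-103.3°)) = -1.801 - j7.62 V
  V2 = 19.6·(cos(-175.5°) + j·sin(-175.5°)) = -19.54 - j1.538 V
  V3 = 49.5·(cos(0.0°) + j·sin(0.0°)) = 49.5 V
  V4 = 7.71·(cos(137.1°) + j·sin(137.1°)) = -5.648 + j5.248 V
Step 2 — Sum components: V_total = 22.51 - j3.909 V.
Step 3 — Convert to polar: |V_total| = 22.85 V, ∠V_total = -9.9°.

V_total = 22.85∠-9.9° V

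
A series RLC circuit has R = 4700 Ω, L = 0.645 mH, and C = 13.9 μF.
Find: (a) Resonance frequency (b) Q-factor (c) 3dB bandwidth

Step 1 — Resonance condition Im(Z)=0 gives ω₀ = 1/√(LC).
Step 2 — ω₀ = 1/√(0.000645·1.39e-05) = 1.056e+04 rad/s.
Step 3 — f₀ = ω₀/(2π) = 1681 Hz.
Step 4 — Series Q: Q = ω₀L/R = 1.056e+04·0.000645/4700 = 0.001449.
Step 5 — 3dB bandwidth: Δω = ω₀/Q = 7.287e+06 rad/s; BW = Δω/(2π) = 1.16e+06 Hz.

(a) f₀ = 1681 Hz  (b) Q = 0.001449  (c) BW = 1.16e+06 Hz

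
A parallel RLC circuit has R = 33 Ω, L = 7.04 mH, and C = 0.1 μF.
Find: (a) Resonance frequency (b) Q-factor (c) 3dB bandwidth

Step 1 — Resonance: ω₀ = 1/√(LC) = 1/√(0.00704·1e-07) = 3.769e+04 rad/s.
Step 2 — f₀ = ω₀/(2π) = 5998 Hz.
Step 3 — Parallel Q: Q = R/(ω₀L) = 33/(3.769e+04·0.00704) = 0.1244.
Step 4 — Bandwidth: Δω = ω₀/Q = 3.03e+05 rad/s; BW = Δω/(2π) = 4.823e+04 Hz.

(a) f₀ = 5998 Hz  (b) Q = 0.1244  (c) BW = 4.823e+04 Hz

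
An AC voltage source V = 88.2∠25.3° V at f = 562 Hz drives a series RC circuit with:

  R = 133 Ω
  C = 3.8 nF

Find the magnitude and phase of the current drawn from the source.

Step 1 — Angular frequency: ω = 2π·f = 2π·562 = 3531 rad/s.
Step 2 — Component impedances:
  R: Z = R = 133 Ω
  C: Z = 1/(jωC) = -j/(ω·C) = 0 - j7.452e+04 Ω
Step 3 — Series combination: Z_total = R + C = 133 - j7.452e+04 Ω = 7.452e+04∠-89.9° Ω.
Step 4 — Source phasor: V = 88.2∠25.3° V = 79.74 + j37.69 V.
Step 5 — Ohm's law: I = V / Z_total = (79.74 + j37.69) / (133 - j7.452e+04) = -0.0005039 + j0.001071 A.
Step 6 — Convert to polar: |I| = 0.001183 A, ∠I = 115.2°.

I = 0.001183∠115.2° A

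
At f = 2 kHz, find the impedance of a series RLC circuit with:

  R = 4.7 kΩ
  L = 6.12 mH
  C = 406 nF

Step 1 — Angular frequency: ω = 2π·f = 2π·2000 = 1.257e+04 rad/s.
Step 2 — Component impedances:
  R: Z = R = 4700 Ω
  L: Z = jωL = j·1.257e+04·0.00612 = 0 + j76.91 Ω
  C: Z = 1/(jωC) = -j/(ω·C) = 0 - j196 Ω
Step 3 — Series combination: Z_total = R + L + C = 4700 - j119.1 Ω = 4702∠-1.5° Ω.

Z = 4700 - j119.1 Ω = 4702∠-1.5° Ω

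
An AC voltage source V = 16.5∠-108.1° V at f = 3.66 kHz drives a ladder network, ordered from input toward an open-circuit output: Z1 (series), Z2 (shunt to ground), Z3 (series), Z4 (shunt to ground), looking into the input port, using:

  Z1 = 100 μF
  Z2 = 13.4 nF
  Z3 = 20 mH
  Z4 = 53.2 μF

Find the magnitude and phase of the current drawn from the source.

Step 1 — Angular frequency: ω = 2π·f = 2π·3660 = 2.3e+04 rad/s.
Step 2 — Component impedances:
  Z1: Z = 1/(jωC) = -j/(ω·C) = 0 - j0.4348 Ω
  Z2: Z = 1/(jωC) = -j/(ω·C) = 0 - j3245 Ω
  Z3: Z = jωL = j·2.3e+04·0.02 = 0 + j459.9 Ω
  Z4: Z = 1/(jωC) = -j/(ω·C) = 0 - j0.8174 Ω
Step 3 — Ladder network (open output): work backward from the far end, alternating series and parallel combinations. Z_in = 0 + j534.3 Ω = 534.3∠90.0° Ω.
Step 4 — Source phasor: V = 16.5∠-108.1° V = -5.126 - j15.68 V.
Step 5 — Ohm's law: I = V / Z_total = (-5.126 - j15.68) / (0 + j534.3) = -0.02935 + j0.009594 A.
Step 6 — Convert to polar: |I| = 0.03088 A, ∠I = 161.9°.

I = 0.03088∠161.9° A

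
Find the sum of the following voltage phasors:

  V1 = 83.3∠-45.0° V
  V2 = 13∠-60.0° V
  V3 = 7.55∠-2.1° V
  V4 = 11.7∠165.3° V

Step 1 — Convert each phasor to rectangular form:
  V1 = 83.3·(cos(-45.0°) + j·sin(-45.0°)) = 58.9 - j58.9 V
  V2 = 13·(cos(-60.0°) + j·sin(-60.0°)) = 6.5 - j11.26 V
  V3 = 7.55·(cos(-2.1°) + j·sin(-2.1°)) = 7.545 - j0.2767 V
  V4 = 11.7·(cos(165.3°) + j·sin(165.3°)) = -11.32 + j2.969 V
Step 2 — Sum components: V_total = 61.63 - j67.47 V.
Step 3 — Convert to polar: |V_total| = 91.38 V, ∠V_total = -47.6°.

V_total = 91.38∠-47.6° V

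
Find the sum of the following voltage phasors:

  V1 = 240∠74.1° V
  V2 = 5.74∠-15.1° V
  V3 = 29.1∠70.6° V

Step 1 — Convert each phasor to rectangular form:
  V1 = 240·(cos(74.1°) + j·sin(74.1°)) = 65.75 + j230.8 V
  V2 = 5.74·(cos(-15.1°) + j·sin(-15.1°)) = 5.542 - j1.495 V
  V3 = 29.1·(cos(70.6°) + j·sin(70.6°)) = 9.666 + j27.45 V
Step 2 — Sum components: V_total = 80.96 + j256.8 V.
Step 3 — Convert to polar: |V_total| = 269.2 V, ∠V_total = 72.5°.

V_total = 269.2∠72.5° V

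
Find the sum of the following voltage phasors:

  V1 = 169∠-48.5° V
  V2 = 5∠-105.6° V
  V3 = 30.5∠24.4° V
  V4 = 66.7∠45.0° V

Step 1 — Convert each phasor to rectangular form:
  V1 = 169·(cos(-48.5°) + j·sin(-48.5°)) = 112 - j126.6 V
  V2 = 5·(cos(-105.6°) + j·sin(-105.6°)) = -1.345 - j4.816 V
  V3 = 30.5·(cos(24.4°) + j·sin(24.4°)) = 27.78 + j12.6 V
  V4 = 66.7·(cos(45.0°) + j·sin(45.0°)) = 47.16 + j47.16 V
Step 2 — Sum components: V_total = 185.6 - j71.63 V.
Step 3 — Convert to polar: |V_total| = 198.9 V, ∠V_total = -21.1°.

V_total = 198.9∠-21.1° V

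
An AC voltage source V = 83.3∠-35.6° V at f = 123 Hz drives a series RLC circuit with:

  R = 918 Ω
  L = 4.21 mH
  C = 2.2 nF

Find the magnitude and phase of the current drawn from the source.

Step 1 — Angular frequency: ω = 2π·f = 2π·123 = 772.8 rad/s.
Step 2 — Component impedances:
  R: Z = R = 918 Ω
  L: Z = jωL = j·772.8·0.00421 = 0 + j3.254 Ω
  C: Z = 1/(jωC) = -j/(ω·C) = 0 - j5.882e+05 Ω
Step 3 — Series combination: Z_total = R + L + C = 918 - j5.882e+05 Ω = 5.882e+05∠-89.9° Ω.
Step 4 — Source phasor: V = 83.3∠-35.6° V = 67.73 - j48.49 V.
Step 5 — Ohm's law: I = V / Z_total = (67.73 - j48.49) / (918 - j5.882e+05) = 8.263e-05 + j0.000115 A.
Step 6 — Convert to polar: |I| = 0.0001416 A, ∠I = 54.3°.

I = 0.0001416∠54.3° A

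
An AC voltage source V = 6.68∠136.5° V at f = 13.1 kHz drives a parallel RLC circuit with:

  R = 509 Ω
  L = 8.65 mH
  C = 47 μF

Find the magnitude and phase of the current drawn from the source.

Step 1 — Angular frequency: ω = 2π·f = 2π·1.31e+04 = 8.231e+04 rad/s.
Step 2 — Component impedances:
  R: Z = R = 509 Ω
  L: Z = jωL = j·8.231e+04·0.00865 = 0 + j712 Ω
  C: Z = 1/(jωC) = -j/(ω·C) = 0 - j0.2585 Ω
Step 3 — Parallel combination: 1/Z_total = 1/R + 1/L + 1/C; Z_total = 0.0001314 - j0.2586 Ω = 0.2586∠-90.0° Ω.
Step 4 — Source phasor: V = 6.68∠136.5° V = -4.846 + j4.598 V.
Step 5 — Ohm's law: I = V / Z_total = (-4.846 + j4.598) / (0.0001314 - j0.2586) = -17.79 - j18.73 A.
Step 6 — Convert to polar: |I| = 25.83 A, ∠I = -133.5°.

I = 25.83∠-133.5° A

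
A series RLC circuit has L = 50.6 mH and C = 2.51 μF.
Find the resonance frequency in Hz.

Step 1 — Resonance condition Im(Z)=0 gives ω₀ = 1/√(LC).
Step 2 — ω₀ = 1/√(0.0506·2.51e-06) = 2806 rad/s.
Step 3 — f₀ = ω₀/(2π) = 446.6 Hz.

f₀ = 446.6 Hz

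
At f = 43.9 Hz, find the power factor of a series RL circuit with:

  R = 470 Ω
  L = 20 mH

Step 1 — Angular frequency: ω = 2π·f = 2π·43.9 = 275.8 rad/s.
Step 2 — Component impedances:
  R: Z = R = 470 Ω
  L: Z = jωL = j·275.8·0.02 = 0 + j5.517 Ω
Step 3 — Series combination: Z_total = R + L = 470 + j5.517 Ω = 470∠0.7° Ω.
Step 4 — Power factor: PF = cos(φ) = Re(Z)/|Z| = 470/470.03 = 0.9999.
Step 5 — Type: Im(Z) = 5.517 ⇒ lagging (phase φ = 0.7°).

PF = 0.9999 (lagging, φ = 0.7°)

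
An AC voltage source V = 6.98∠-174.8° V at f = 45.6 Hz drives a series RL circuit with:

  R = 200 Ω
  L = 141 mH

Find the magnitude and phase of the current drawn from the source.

Step 1 — Angular frequency: ω = 2π·f = 2π·45.6 = 286.5 rad/s.
Step 2 — Component impedances:
  R: Z = R = 200 Ω
  L: Z = jωL = j·286.5·0.141 = 0 + j40.4 Ω
Step 3 — Series combination: Z_total = R + L = 200 + j40.4 Ω = 204∠11.4° Ω.
Step 4 — Source phasor: V = 6.98∠-174.8° V = -6.951 - j0.6326 V.
Step 5 — Ohm's law: I = V / Z_total = (-6.951 - j0.6326) / (200 + j40.4) = -0.03401 + j0.003706 A.
Step 6 — Convert to polar: |I| = 0.03421 A, ∠I = 173.8°.

I = 0.03421∠173.8° A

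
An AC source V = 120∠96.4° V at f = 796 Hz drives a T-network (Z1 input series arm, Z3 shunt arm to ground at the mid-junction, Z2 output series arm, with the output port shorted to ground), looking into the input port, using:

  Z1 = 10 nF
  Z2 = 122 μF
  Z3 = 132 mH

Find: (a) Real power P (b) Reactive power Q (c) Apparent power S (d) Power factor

Step 1 — Angular frequency: ω = 2π·f = 2π·796 = 5001 rad/s.
Step 2 — Component impedances:
  Z1: Z = 1/(jωC) = -j/(ω·C) = 0 - j1.999e+04 Ω
  Z2: Z = 1/(jωC) = -j/(ω·C) = 0 - j1.639 Ω
  Z3: Z = jωL = j·5001·0.132 = 0 + j660.2 Ω
Step 3 — With the output port shorted to ground, the output series arm Z2 runs from the junction to ground; the shunt arm Z3 also runs from the junction to ground. They appear in parallel: Z3 || Z2 = 0 - j1.643 Ω.
Step 4 — Series with input arm Z1: Z_in = Z1 + (Z3 || Z2) = 0 - j2e+04 Ω = 2e+04∠-90.0° Ω.
Step 5 — Source phasor: V = 120∠96.4° V = -13.38 + j119.3 V.
Step 6 — Current: I = V / Z = -0.005964 - j0.0006689 A = 0.006001∠-173.6° A.
Step 7 — Complex power: S = V·I* = 0 - j0.7201 VA.
Step 8 — Real power: P = Re(S) = 0 W.
Step 9 — Reactive power: Q = Im(S) = -0.7201 VAR.
Step 10 — Apparent power: |S| = 0.7201 VA.
Step 11 — Power factor: PF = P/|S| = 0 (leading).

(a) P = 0 W  (b) Q = -0.7201 VAR  (c) S = 0.7201 VA  (d) PF = 0 (leading)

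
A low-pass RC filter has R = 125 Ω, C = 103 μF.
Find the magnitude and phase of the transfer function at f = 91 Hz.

Step 1 — Angular frequency: ω = 2π·91 = 571.8 rad/s.
Step 2 — Transfer function: H(jω) = 1/(1 + jωRC).
Step 3 — Denominator: 1 + jωRC = 1 + j·571.8·125·0.000103 = 1 + j7.362.
Step 4 — H = 0.01812 - j0.1334.
Step 5 — Magnitude: |H| = 0.1346 (-17.4 dB); phase: φ = -82.3°.

|H| = 0.1346 (-17.4 dB), φ = -82.3°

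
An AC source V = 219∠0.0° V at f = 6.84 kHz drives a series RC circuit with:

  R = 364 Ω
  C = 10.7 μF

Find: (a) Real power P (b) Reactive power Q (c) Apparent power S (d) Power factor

Step 1 — Angular frequency: ω = 2π·f = 2π·6840 = 4.298e+04 rad/s.
Step 2 — Component impedances:
  R: Z = R = 364 Ω
  C: Z = 1/(jωC) = -j/(ω·C) = 0 - j2.175 Ω
Step 3 — Series combination: Z_total = R + C = 364 - j2.175 Ω = 364∠-0.3° Ω.
Step 4 — Source phasor: V = 219∠0.0° V = 219 V.
Step 5 — Current: I = V / Z = 0.6016 + j0.003594 A = 0.6016∠0.3° A.
Step 6 — Complex power: S = V·I* = 131.8 - j0.7871 VA.
Step 7 — Real power: P = Re(S) = 131.8 W.
Step 8 — Reactive power: Q = Im(S) = -0.7871 VAR.
Step 9 — Apparent power: |S| = 131.8 VA.
Step 10 — Power factor: PF = P/|S| = 1 (leading).

(a) P = 131.8 W  (b) Q = -0.7871 VAR  (c) S = 131.8 VA  (d) PF = 1 (leading)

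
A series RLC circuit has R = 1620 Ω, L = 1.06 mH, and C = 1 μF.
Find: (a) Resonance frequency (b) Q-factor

Step 1 — Resonance condition Im(Z)=0 gives ω₀ = 1/√(LC).
Step 2 — ω₀ = 1/√(0.00106·1e-06) = 3.071e+04 rad/s.
Step 3 — f₀ = ω₀/(2π) = 4888 Hz.
Step 4 — Series Q: Q = ω₀L/R = 3.071e+04·0.00106/1620 = 0.0201.

(a) f₀ = 4888 Hz  (b) Q = 0.0201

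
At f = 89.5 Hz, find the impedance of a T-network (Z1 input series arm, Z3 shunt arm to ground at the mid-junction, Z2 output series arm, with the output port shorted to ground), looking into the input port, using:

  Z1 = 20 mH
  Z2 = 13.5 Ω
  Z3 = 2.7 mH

Step 1 — Angular frequency: ω = 2π·f = 2π·89.5 = 562.3 rad/s.
Step 2 — Component impedances:
  Z1: Z = jωL = j·562.3·0.02 = 0 + j11.25 Ω
  Z2: Z = R = 13.5 Ω
  Z3: Z = jωL = j·562.3·0.0027 = 0 + j1.518 Ω
Step 3 — With the output port shorted to ground, the output series arm Z2 runs from the junction to ground; the shunt arm Z3 also runs from the junction to ground. They appear in parallel: Z3 || Z2 = 0.1686 + j1.499 Ω.
Step 4 — Series with input arm Z1: Z_in = Z1 + (Z3 || Z2) = 0.1686 + j12.75 Ω = 12.75∠89.2° Ω.

Z = 0.1686 + j12.75 Ω = 12.75∠89.2° Ω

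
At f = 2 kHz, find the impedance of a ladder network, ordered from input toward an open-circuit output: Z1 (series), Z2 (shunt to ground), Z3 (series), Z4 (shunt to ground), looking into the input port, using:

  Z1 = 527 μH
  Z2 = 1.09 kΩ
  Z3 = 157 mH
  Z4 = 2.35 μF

Step 1 — Angular frequency: ω = 2π·f = 2π·2000 = 1.257e+04 rad/s.
Step 2 — Component impedances:
  Z1: Z = jωL = j·1.257e+04·0.000527 = 0 + j6.622 Ω
  Z2: Z = R = 1090 Ω
  Z3: Z = jωL = j·1.257e+04·0.157 = 0 + j1973 Ω
  Z4: Z = 1/(jωC) = -j/(ω·C) = 0 - j33.86 Ω
Step 3 — Ladder network (open output): work backward from the far end, alternating series and parallel combinations. Z_in = 828.3 + j472.2 Ω = 953.4∠29.7° Ω.

Z = 828.3 + j472.2 Ω = 953.4∠29.7° Ω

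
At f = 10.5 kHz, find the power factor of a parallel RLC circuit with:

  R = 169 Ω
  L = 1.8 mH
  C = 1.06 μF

Step 1 — Angular frequency: ω = 2π·f = 2π·1.05e+04 = 6.597e+04 rad/s.
Step 2 — Component impedances:
  R: Z = R = 169 Ω
  L: Z = jωL = j·6.597e+04·0.0018 = 0 + j118.8 Ω
  C: Z = 1/(jωC) = -j/(ω·C) = 0 - j14.3 Ω
Step 3 — Parallel combination: 1/Z_total = 1/R + 1/L + 1/C; Z_total = 1.55 - j16.11 Ω = 16.18∠-84.5° Ω.
Step 4 — Power factor: PF = cos(φ) = Re(Z)/|Z| = 1.5496/16.183 = 0.09575.
Step 5 — Type: Im(Z) = -16.11 ⇒ leading (phase φ = -84.5°).

PF = 0.09575 (leading, φ = -84.5°)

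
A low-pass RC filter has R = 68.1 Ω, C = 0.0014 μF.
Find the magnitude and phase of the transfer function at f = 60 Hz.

Step 1 — Angular frequency: ω = 2π·60 = 377 rad/s.
Step 2 — Transfer function: H(jω) = 1/(1 + jωRC).
Step 3 — Denominator: 1 + jωRC = 1 + j·377·68.1·1.4e-09 = 1 + j3.594e-05.
Step 4 — H = 1 - j3.594e-05.
Step 5 — Magnitude: |H| = 1 (-0.0 dB); phase: φ = -0.0°.

|H| = 1 (-0.0 dB), φ = -0.0°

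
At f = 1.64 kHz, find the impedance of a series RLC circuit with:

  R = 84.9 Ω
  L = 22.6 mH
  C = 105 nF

Step 1 — Angular frequency: ω = 2π·f = 2π·1640 = 1.03e+04 rad/s.
Step 2 — Component impedances:
  R: Z = R = 84.9 Ω
  L: Z = jωL = j·1.03e+04·0.0226 = 0 + j232.9 Ω
  C: Z = 1/(jωC) = -j/(ω·C) = 0 - j924.2 Ω
Step 3 — Series combination: Z_total = R + L + C = 84.9 - j691.4 Ω = 696.6∠-83.0° Ω.

Z = 84.9 - j691.4 Ω = 696.6∠-83.0° Ω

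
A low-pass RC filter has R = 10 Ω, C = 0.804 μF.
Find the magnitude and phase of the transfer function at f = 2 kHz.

Step 1 — Angular frequency: ω = 2π·2000 = 1.257e+04 rad/s.
Step 2 — Transfer function: H(jω) = 1/(1 + jωRC).
Step 3 — Denominator: 1 + jωRC = 1 + j·1.257e+04·10·8.04e-07 = 1 + j0.101.
Step 4 — H = 0.9899 - j0.1.
Step 5 — Magnitude: |H| = 0.9949 (-0.0 dB); phase: φ = -5.8°.

|H| = 0.9949 (-0.0 dB), φ = -5.8°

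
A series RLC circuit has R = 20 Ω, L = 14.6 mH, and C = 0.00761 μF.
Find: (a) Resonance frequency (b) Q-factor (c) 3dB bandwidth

Step 1 — Resonance: ω₀ = 1/√(LC) = 1/√(0.0146·7.61e-09) = 9.487e+04 rad/s.
Step 2 — f₀ = ω₀/(2π) = 1.51e+04 Hz.
Step 3 — Series Q: Q = ω₀L/R = 9.487e+04·0.0146/20 = 69.26.
Step 4 — Bandwidth: Δω = ω₀/Q = 1370 rad/s; BW = Δω/(2π) = 218 Hz.

(a) f₀ = 1.51e+04 Hz  (b) Q = 69.26  (c) BW = 218 Hz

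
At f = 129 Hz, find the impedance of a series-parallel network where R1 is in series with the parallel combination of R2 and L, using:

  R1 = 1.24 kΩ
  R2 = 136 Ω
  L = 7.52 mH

Step 1 — Angular frequency: ω = 2π·f = 2π·129 = 810.5 rad/s.
Step 2 — Component impedances:
  R1: Z = R = 1240 Ω
  R2: Z = R = 136 Ω
  L: Z = jωL = j·810.5·0.00752 = 0 + j6.095 Ω
Step 3 — Parallel branch: R2 || L = 1/(1/R2 + 1/L) = 0.2726 + j6.083 Ω.
Step 4 — Series with R1: Z_total = R1 + (R2 || L) = 1240 + j6.083 Ω = 1240∠0.3° Ω.

Z = 1240 + j6.083 Ω = 1240∠0.3° Ω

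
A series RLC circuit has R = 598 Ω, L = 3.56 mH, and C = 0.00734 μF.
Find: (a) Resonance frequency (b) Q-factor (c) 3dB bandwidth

Step 1 — Resonance condition Im(Z)=0 gives ω₀ = 1/√(LC).
Step 2 — ω₀ = 1/√(0.00356·7.34e-09) = 1.956e+05 rad/s.
Step 3 — f₀ = ω₀/(2π) = 3.113e+04 Hz.
Step 4 — Series Q: Q = ω₀L/R = 1.956e+05·0.00356/598 = 1.165.
Step 5 — 3dB bandwidth: Δω = ω₀/Q = 1.68e+05 rad/s; BW = Δω/(2π) = 2.673e+04 Hz.

(a) f₀ = 3.113e+04 Hz  (b) Q = 1.165  (c) BW = 2.673e+04 Hz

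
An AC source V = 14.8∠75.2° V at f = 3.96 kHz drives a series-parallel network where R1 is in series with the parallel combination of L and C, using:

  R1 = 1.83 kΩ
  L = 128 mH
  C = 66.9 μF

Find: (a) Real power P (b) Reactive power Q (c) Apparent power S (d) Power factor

Step 1 — Angular frequency: ω = 2π·f = 2π·3960 = 2.488e+04 rad/s.
Step 2 — Component impedances:
  R1: Z = R = 1830 Ω
  L: Z = jωL = j·2.488e+04·0.128 = 0 + j3185 Ω
  C: Z = 1/(jωC) = -j/(ω·C) = 0 - j0.6008 Ω
Step 3 — Parallel branch: L || C = 1/(1/L + 1/C) = 0 - j0.6009 Ω.
Step 4 — Series with R1: Z_total = R1 + (L || C) = 1830 - j0.6009 Ω = 1830∠-0.0° Ω.
Step 5 — Source phasor: V = 14.8∠75.2° V = 3.781 + j14.31 V.
Step 6 — Current: I = V / Z = 0.002063 + j0.00782 A = 0.008087∠75.2° A.
Step 7 — Complex power: S = V·I* = 0.1197 - j3.93e-05 VA.
Step 8 — Real power: P = Re(S) = 0.1197 W.
Step 9 — Reactive power: Q = Im(S) = -3.93e-05 VAR.
Step 10 — Apparent power: |S| = 0.1197 VA.
Step 11 — Power factor: PF = P/|S| = 1 (leading).

(a) P = 0.1197 W  (b) Q = -3.93e-05 VAR  (c) S = 0.1197 VA  (d) PF = 1 (leading)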